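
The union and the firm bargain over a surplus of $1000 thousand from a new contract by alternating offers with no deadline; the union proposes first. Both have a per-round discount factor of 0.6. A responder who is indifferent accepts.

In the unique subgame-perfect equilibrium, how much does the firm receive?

375

In a stationary SPE each proposer offers the other exactly their discounted continuation value.
If the union keeps x when proposing and the firm keeps y when proposing, then x = 1000 − 0.6y and y = 1000 − 0.6x.
Solving: x = 1000(1 − 0.6) / (1 − 0.6·0.6) = 400 / 0.64 = 625.
The firm gets 1000 − 625 = 375.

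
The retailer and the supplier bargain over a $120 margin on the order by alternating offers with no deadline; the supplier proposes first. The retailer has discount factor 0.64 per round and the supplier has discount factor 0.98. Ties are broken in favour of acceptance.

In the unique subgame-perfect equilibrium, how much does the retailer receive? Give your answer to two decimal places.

4.12

In a stationary SPE each proposer offers the other exactly their discounted continuation value.
If the supplier keeps x when proposing and the retailer keeps y when proposing, then x = 120 − 0.64y and y = 120 − 0.98x.
Solving: x = 120(1 − 0.64) / (1 − 0.98·0.64) = 43.2 / 0.3728 ≈ 115.8798.
The retailer gets 120 − 115.8798 ≈ 4.1202.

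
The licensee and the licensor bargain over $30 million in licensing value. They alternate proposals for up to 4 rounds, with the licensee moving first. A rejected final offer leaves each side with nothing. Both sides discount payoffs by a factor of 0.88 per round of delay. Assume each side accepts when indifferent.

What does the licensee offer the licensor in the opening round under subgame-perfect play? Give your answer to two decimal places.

Round 4 (the licensor proposes): the licensee will accept anything ≥ 0, so the licensor offers 0 and keeps 30.
Round 3 (the licensee proposes): the licensor can get 30 next round, worth 0.88 × 30 = 26.4 now; the licensee offers that and keeps 3.6.
Round 2 (the licensor proposes): the licensee can get 3.6 next round, worth 0.88 × 3.6 = 3.168 now. The licensor offers 3.168 and keeps 30 − 3.168 = 26.832.
Round 1 (the licensee proposes): the licensor can get 26.832 next round, worth 0.88 × 26.832 = 23.61216 now. The licensee offers 23.61216 and keeps 30 − 23.61216 = 6.38784.

23.61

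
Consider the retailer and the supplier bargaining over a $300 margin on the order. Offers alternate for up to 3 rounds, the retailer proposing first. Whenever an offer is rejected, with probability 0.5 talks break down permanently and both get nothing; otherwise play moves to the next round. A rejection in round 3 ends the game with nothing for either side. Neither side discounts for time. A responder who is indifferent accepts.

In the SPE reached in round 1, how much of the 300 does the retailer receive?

By backward induction:
Round 3 (the retailer proposes): rejection yields 0 for the supplier; the retailer offers 0 and keeps 300.
Round 2 (the supplier proposes): rejecting gives the retailer an expected 0.5 × 300 = 150, so the supplier offers 150, keeping 150.
Round 1 (the retailer proposes): rejecting gives the supplier an expected 0.5 × 150 = 75; the retailer offers that and keeps 225.

225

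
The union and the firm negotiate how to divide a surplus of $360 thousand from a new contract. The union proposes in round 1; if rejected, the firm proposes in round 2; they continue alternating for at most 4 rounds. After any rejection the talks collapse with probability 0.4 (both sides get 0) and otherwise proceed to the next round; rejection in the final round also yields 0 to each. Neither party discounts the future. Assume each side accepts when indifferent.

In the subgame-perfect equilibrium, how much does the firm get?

164.16

Round 4 (the firm proposes): rejection yields 0 for the union; the firm offers 0 and keeps 360.
Round 3 (the union proposes): rejecting gives the firm an expected 0.6 × 360 = 216, so the union offers 216, keeping 144.
Round 2 (the firm proposes): rejecting gives the union an expected 0.6 × 144 = 86.4; the firm offers that and keeps 273.6.
Round 1 (the union proposes): rejecting gives the firm an expected 0.6 × 273.6 = 164.16; the union offers that and keeps 195.84.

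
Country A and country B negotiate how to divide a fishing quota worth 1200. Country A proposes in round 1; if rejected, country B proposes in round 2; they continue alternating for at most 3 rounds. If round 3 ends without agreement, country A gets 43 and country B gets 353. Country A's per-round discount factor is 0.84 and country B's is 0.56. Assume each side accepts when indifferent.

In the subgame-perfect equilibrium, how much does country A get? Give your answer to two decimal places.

Round 3 (country A proposes): country B gets 353 if talks fail, so country A offers 353 and keeps 847.
Round 2 (country B proposes): country A can get 847 next round, worth 0.84 × 847 = 711.48 now. Country B offers 711.48 and keeps 1200 − 711.48 = 488.52.
Round 1 (country A proposes): country B can get 488.52 next round, worth 0.56 × 488.52 = 273.5712 now; country A offers that and keeps 926.4288.

926.43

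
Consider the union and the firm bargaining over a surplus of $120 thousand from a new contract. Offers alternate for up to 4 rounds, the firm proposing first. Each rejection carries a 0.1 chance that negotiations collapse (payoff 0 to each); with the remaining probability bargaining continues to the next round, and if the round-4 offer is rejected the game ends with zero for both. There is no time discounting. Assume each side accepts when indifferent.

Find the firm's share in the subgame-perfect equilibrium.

21.72

By backward induction:
Round 4 (the union proposes): the firm will accept anything ≥ 0, so the union offers 0 and keeps 120.
Round 3 (the firm proposes): rejecting gives the union an expected 0.9 × 120 = 108, so the firm offers 108, keeping 12.
Round 2 (the union proposes): rejecting gives the firm an expected 0.9 × 12 = 10.8. The union offers 10.8 and keeps 120 − 10.8 = 109.2.
Round 1 (the firm proposes): rejecting gives the union an expected 0.9 × 109.2 = 98.28. The firm offers 98.28 and keeps 120 − 98.28 = 21.72.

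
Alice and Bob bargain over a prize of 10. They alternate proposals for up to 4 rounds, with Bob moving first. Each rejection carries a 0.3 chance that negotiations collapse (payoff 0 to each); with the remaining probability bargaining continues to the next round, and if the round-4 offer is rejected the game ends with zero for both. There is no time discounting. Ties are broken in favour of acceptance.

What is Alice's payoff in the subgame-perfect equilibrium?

Round 4 (Alice proposes): Bob will accept anything ≥ 0, so Alice offers 0 and keeps 10.
Round 3 (Bob proposes): rejecting gives Alice an expected 0.7 × 10 = 7; Bob offers that and keeps 3.
Round 2 (Alice proposes): rejecting gives Bob an expected 0.7 × 3 = 2.1, so Alice offers 2.1, keeping 7.9.
Round 1 (Bob proposes): rejecting gives Alice an expected 0.7 × 7.9 = 5.53. Bob offers 5.53 and keeps 10 − 5.53 = 4.47.

5.53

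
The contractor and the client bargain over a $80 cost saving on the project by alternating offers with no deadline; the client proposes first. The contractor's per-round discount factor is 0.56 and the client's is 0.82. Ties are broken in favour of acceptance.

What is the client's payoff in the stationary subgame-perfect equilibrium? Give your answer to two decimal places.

65.09

In a stationary SPE each proposer offers the other exactly their discounted continuation value.
If the client keeps x when proposing and the contractor keeps y when proposing, then x = 80 − 0.56y and y = 80 − 0.82x.
Solving: x = 80(1 − 0.56) / (1 − 0.82·0.56) = 35.2 / 0.5408 ≈ 65.0888.
The contractor gets 80 − 65.0888 ≈ 14.9112.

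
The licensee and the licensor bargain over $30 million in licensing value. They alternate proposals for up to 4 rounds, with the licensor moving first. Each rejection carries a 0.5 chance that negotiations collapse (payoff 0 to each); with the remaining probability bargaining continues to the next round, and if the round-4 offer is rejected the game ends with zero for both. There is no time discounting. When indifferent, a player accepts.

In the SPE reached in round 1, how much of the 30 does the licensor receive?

Round 4 (the licensee proposes): the licensor will accept anything ≥ 0, so the licensee offers 0 and keeps 30.
Round 3 (the licensor proposes): rejecting gives the licensee an expected 0.5 × 30 = 15, so the licensor offers 15, keeping 15.
Round 2 (the licensee proposes): rejecting gives the licensor an expected 0.5 × 15 = 7.5. The licensee offers 7.5 and keeps 30 − 7.5 = 22.5.
Round 1 (the licensor proposes): rejecting gives the licensee an expected 0.5 × 22.5 = 11.25. The licensor offers 11.25 and keeps 30 − 11.25 = 18.75.

18.75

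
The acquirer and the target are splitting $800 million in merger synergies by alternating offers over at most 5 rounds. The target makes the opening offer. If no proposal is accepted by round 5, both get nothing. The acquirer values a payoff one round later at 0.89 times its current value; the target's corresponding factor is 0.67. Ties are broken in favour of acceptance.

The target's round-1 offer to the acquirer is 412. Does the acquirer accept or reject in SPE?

Round 5 (the target proposes): the acquirer will accept anything ≥ 0, so the target offers 0 and keeps 800.
Round 4 (the acquirer proposes): the target can get 800 next round, worth 0.67 × 800 = 536 now. The acquirer offers 536 and keeps 800 − 536 = 264.
Round 3 (the target proposes): the acquirer can get 264 next round, worth 0.89 × 264 = 234.96 now, so the target offers 234.96, keeping 565.04.
Round 2 (the acquirer proposes): the target can get 565.04 next round, worth 0.67 × 565.04 = 378.5768 now, so the acquirer offers 378.5768, keeping 421.4232.
So by rejecting in round 1, the acquirer gets 421.4232 next round, worth 0.89 × 421.4232 = 375.066648 now.
Offer 412 ≥ 375.066648, so the acquirer accepts.

Accept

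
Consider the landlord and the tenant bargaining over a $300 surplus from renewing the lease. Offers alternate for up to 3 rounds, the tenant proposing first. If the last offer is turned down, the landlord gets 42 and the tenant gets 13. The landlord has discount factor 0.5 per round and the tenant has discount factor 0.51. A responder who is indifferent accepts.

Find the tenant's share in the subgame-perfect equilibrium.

215.79

Round 3 (the tenant proposes): the landlord gets 42 if talks fail, so the tenant offers 42 and keeps 258.
Round 2 (the landlord proposes): the tenant can get 258 next round, worth 0.51 × 258 = 131.58 now, so the landlord offers 131.58, keeping 168.42.
Round 1 (the tenant proposes): the landlord can get 168.42 next round, worth 0.5 × 168.42 = 84.21 now. The tenant offers 84.21 and keeps 300 − 84.21 = 215.79.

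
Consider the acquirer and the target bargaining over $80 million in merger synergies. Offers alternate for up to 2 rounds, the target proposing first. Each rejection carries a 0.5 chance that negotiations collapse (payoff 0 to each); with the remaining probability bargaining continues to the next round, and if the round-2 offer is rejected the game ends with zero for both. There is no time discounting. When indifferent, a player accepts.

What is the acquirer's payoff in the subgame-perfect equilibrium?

40

By backward induction:
Round 2 (the acquirer proposes): rejection yields 0 for the target; the acquirer offers 0 and keeps 80.
Round 1 (the target proposes): rejecting gives the acquirer an expected 0.5 × 80 = 40. The target offers 40 and keeps 80 − 40 = 40.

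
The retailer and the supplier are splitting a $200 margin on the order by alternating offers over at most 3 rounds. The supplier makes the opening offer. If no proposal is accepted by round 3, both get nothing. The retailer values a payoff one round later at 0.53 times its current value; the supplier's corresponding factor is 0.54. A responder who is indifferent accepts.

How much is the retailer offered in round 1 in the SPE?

Round 3 (the supplier proposes): the retailer will accept anything ≥ 0, so the supplier offers 0 and keeps 200.
Round 2 (the retailer proposes): the supplier can get 200 next round, worth 0.54 × 200 = 108 now. The retailer offers 108 and keeps 200 − 108 = 92.
Round 1 (the supplier proposes): the retailer can get 92 next round, worth 0.53 × 92 = 48.76 now, so the supplier offers 48.76, keeping 151.24.

48.76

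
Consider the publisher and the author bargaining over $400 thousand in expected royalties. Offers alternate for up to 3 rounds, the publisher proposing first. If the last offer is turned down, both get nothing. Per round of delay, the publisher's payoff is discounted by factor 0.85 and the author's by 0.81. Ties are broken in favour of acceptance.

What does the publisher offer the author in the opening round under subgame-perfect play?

48.6

Round 3 (the publisher proposes): the author will accept anything ≥ 0, so the publisher offers 0 and keeps 400.
Round 2 (the author proposes): the publisher can get 400 next round, worth 0.85 × 400 = 340 now; the author offers that and keeps 60.
Round 1 (the publisher proposes): the author can get 60 next round, worth 0.81 × 60 = 48.6 now. The publisher offers 48.6 and keeps 400 − 48.6 = 351.4.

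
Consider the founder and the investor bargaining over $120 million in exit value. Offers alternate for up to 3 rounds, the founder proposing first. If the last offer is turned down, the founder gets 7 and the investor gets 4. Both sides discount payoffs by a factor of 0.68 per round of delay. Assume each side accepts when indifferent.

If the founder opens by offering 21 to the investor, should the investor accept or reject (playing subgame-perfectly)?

Work out the investor's continuation value if the offer is rejected.
Round 3 (the founder proposes): the investor gets 4 if talks fail, so the founder offers 4 and keeps 116.
Round 2 (the investor proposes): the founder can get 116 next round, worth 0.68 × 116 = 78.88 now; the investor offers that and keeps 41.12.
So by rejecting in round 1, the investor gets 41.12 next round, worth 0.68 × 41.12 = 27.9616 now.
Offer 21 < 27.9616, so the investor rejects.

Reject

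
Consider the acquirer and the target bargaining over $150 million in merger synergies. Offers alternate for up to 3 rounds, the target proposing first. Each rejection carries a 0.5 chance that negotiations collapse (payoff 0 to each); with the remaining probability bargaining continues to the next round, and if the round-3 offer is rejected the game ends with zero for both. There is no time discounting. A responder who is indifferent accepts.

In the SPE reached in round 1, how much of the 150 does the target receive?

Round 3 (the target proposes): rejection yields 0 for the acquirer; the target offers 0 and keeps 150.
Round 2 (the acquirer proposes): rejecting gives the target an expected 0.5 × 150 = 75; the acquirer offers that and keeps 75.
Round 1 (the target proposes): rejecting gives the acquirer an expected 0.5 × 75 = 37.5. The target offers 37.5 and keeps 150 − 37.5 = 112.5.

112.5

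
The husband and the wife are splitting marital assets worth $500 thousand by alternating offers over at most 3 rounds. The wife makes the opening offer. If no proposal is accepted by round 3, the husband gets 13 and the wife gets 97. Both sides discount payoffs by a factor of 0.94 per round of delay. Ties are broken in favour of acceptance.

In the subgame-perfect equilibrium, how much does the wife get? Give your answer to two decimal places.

By backward induction:
Round 3 (the wife proposes): the husband gets 13 if talks fail, so the wife offers 13 and keeps 487.
Round 2 (the husband proposes): the wife can get 487 next round, worth 0.94 × 487 = 457.78 now. The husband offers 457.78 and keeps 500 − 457.78 = 42.22.
Round 1 (the wife proposes): the husband can get 42.22 next round, worth 0.94 × 42.22 = 39.6868 now; the wife offers that and keeps 460.3132.

460.31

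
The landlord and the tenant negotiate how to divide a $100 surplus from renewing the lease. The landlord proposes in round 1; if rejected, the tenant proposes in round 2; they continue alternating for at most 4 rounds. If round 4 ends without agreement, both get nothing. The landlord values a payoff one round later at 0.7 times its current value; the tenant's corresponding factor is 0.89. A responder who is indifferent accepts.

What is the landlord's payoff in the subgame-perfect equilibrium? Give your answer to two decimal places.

17.85

By backward induction:
Round 4 (the tenant proposes): the landlord will accept anything ≥ 0, so the tenant offers 0 and keeps 100.
Round 3 (the landlord proposes): the tenant can get 100 next round, worth 0.89 × 100 = 89 now. The landlord offers 89 and keeps 100 − 89 = 11.
Round 2 (the tenant proposes): the landlord can get 11 next round, worth 0.7 × 11 = 7.7 now, so the tenant offers 7.7, keeping 92.3.
Round 1 (the landlord proposes): the tenant can get 92.3 next round, worth 0.89 × 92.3 = 82.147 now; the landlord offers that and keeps 17.853.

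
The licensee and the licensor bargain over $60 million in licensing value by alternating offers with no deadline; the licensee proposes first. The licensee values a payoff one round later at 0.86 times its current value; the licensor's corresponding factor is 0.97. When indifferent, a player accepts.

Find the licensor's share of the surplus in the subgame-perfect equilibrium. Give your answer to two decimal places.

When the licensee proposes, the licensor accepts any offer worth at least 0.97 times what the licensor would get by proposing next round; and vice versa.
This gives x = 60 − 0.97y and y = 60 − 0.86x, where x and y are each side's share when it proposes.
Hence (1 − 0.97·0.86)x = 60(1 − 0.97), i.e. 0.1658·x = 1.8.
x ≈ 10.8565; the licensor's share is 60 − x ≈ 49.1435.

49.14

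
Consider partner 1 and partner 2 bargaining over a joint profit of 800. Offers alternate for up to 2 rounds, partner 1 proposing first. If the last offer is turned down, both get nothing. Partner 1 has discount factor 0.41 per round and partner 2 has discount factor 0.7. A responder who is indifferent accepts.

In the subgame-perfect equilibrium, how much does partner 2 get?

Round 2 (partner 2 proposes): partner 1 will accept anything ≥ 0, so partner 2 offers 0 and keeps 800.
Round 1 (partner 1 proposes): partner 2 can get 800 next round, worth 0.7 × 800 = 560 now; partner 1 offers that and keeps 240.

560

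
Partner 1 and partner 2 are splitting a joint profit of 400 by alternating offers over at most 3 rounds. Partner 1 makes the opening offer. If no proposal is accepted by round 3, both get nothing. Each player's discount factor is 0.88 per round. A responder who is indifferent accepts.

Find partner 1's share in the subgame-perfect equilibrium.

Round 3 (partner 1 proposes): rejection yields 0 for partner 2; partner 1 offers 0 and keeps 400.
Round 2 (partner 2 proposes): partner 1 can get 400 next round, worth 0.88 × 400 = 352 now. Partner 2 offers 352 and keeps 400 − 352 = 48.
Round 1 (partner 1 proposes): partner 2 can get 48 next round, worth 0.88 × 48 = 42.24 now; partner 1 offers that and keeps 357.76.

357.76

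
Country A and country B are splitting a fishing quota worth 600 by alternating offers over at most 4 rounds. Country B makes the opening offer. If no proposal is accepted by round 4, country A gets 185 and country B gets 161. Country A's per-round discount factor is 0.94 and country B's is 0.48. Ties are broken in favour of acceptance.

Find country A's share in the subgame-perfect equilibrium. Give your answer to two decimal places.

479.47

Round 4 (country A proposes): country B gets 161 if talks fail, so country A offers 161 and keeps 439.
Round 3 (country B proposes): country A can get 439 next round, worth 0.94 × 439 = 412.66 now; country B offers that and keeps 187.34.
Round 2 (country A proposes): country B can get 187.34 next round, worth 0.48 × 187.34 = 89.9232 now. Country A offers 89.9232 and keeps 600 − 89.9232 = 510.0768.
Round 1 (country B proposes): country A can get 510.0768 next round, worth 0.94 × 510.0768 = 479.472192 now; country B offers that and keeps 120.527808.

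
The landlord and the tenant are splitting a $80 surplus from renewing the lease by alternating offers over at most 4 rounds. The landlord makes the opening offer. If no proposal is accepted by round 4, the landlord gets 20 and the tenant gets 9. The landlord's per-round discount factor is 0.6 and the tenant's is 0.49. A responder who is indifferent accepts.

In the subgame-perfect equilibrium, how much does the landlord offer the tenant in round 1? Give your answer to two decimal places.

Round 4 (the tenant proposes): the landlord gets 20 if talks fail, so the tenant offers 20 and keeps 60.
Round 3 (the landlord proposes): the tenant can get 60 next round, worth 0.49 × 60 = 29.4 now, so the landlord offers 29.4, keeping 50.6.
Round 2 (the tenant proposes): the landlord can get 50.6 next round, worth 0.6 × 50.6 = 30.36 now, so the tenant offers 30.36, keeping 49.64.
Round 1 (the landlord proposes): the tenant can get 49.64 next round, worth 0.49 × 49.64 = 24.3236 now, so the landlord offers 24.3236, keeping 55.6764.

24.32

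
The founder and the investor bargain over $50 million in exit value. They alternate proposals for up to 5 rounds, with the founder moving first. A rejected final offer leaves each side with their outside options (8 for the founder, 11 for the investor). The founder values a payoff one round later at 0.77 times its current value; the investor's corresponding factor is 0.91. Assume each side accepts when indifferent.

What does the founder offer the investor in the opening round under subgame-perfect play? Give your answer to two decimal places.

Round 5 (the founder proposes): the investor gets 11 if talks fail, so the founder offers 11 and keeps 39.
Round 4 (the investor proposes): the founder can get 39 next round, worth 0.77 × 39 = 30.03 now. The investor offers 30.03 and keeps 50 − 30.03 = 19.97.
Round 3 (the founder proposes): the investor can get 19.97 next round, worth 0.91 × 19.97 = 18.1727 now, so the founder offers 18.1727, keeping 31.8273.
Round 2 (the investor proposes): the founder can get 31.8273 next round, worth 0.77 × 31.8273 = 24.507021 now, so the investor offers 24.507021, keeping 25.492979.
Round 1 (the founder proposes): the investor can get 25.492979 next round, worth 0.91 × 25.492979 = 23.19861089 now, so the founder offers 23.19861089, keeping 26.80138911.

23.20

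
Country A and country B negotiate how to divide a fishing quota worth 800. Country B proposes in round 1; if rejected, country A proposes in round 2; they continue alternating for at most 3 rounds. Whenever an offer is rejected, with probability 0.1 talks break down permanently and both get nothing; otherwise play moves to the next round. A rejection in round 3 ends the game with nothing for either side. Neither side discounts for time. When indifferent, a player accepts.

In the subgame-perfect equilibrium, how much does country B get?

Round 3 (country B proposes): country A will accept anything ≥ 0, so country B offers 0 and keeps 800.
Round 2 (country A proposes): rejecting gives country B an expected 0.9 × 800 = 720; country A offers that and keeps 80.
Round 1 (country B proposes): rejecting gives country A an expected 0.9 × 80 = 72, so country B offers 72, keeping 728.

728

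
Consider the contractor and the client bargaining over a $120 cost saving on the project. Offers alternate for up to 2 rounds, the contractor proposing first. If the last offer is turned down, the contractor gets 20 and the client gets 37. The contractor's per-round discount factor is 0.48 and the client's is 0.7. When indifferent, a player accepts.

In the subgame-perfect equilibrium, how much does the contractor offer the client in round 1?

70

Round 2 (the client proposes): the contractor gets 20 if talks fail, so the client offers 20 and keeps 100.
Round 1 (the contractor proposes): the client can get 100 next round, worth 0.7 × 100 = 70 now; the contractor offers that and keeps 50.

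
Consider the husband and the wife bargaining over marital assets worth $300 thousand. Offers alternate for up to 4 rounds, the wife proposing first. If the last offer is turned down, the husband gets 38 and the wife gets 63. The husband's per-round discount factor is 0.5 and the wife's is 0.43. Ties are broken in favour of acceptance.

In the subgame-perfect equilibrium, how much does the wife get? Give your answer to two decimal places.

189.02

Round 4 (the husband proposes): the wife gets 63 if talks fail, so the husband offers 63 and keeps 237.
Round 3 (the wife proposes): the husband can get 237 next round, worth 0.5 × 237 = 118.5 now. The wife offers 118.5 and keeps 300 − 118.5 = 181.5.
Round 2 (the husband proposes): the wife can get 181.5 next round, worth 0.43 × 181.5 = 78.045 now. The husband offers 78.045 and keeps 300 − 78.045 = 221.955.
Round 1 (the wife proposes): the husband can get 221.955 next round, worth 0.5 × 221.955 = 110.9775 now, so the wife offers 110.9775, keeping 189.0225.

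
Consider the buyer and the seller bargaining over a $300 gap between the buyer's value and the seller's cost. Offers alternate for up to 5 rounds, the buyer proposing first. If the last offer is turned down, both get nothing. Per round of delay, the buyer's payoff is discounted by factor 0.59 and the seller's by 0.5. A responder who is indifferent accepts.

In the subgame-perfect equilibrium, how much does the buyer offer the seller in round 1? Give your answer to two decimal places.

Round 5 (the buyer proposes): the seller will accept anything ≥ 0, so the buyer offers 0 and keeps 300.
Round 4 (the seller proposes): the buyer can get 300 next round, worth 0.59 × 300 = 177 now, so the seller offers 177, keeping 123.
Round 3 (the buyer proposes): the seller can get 123 next round, worth 0.5 × 123 = 61.5 now, so the buyer offers 61.5, keeping 238.5.
Round 2 (the seller proposes): the buyer can get 238.5 next round, worth 0.59 × 238.5 = 140.715 now. The seller offers 140.715 and keeps 300 − 140.715 = 159.285.
Round 1 (the buyer proposes): the seller can get 159.285 next round, worth 0.5 × 159.285 = 79.6425 now; the buyer offers that and keeps 220.3575.

79.64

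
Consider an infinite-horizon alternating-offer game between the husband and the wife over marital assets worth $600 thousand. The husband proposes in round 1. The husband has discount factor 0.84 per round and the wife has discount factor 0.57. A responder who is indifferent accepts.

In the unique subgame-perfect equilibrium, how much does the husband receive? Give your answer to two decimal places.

In a stationary SPE each proposer offers the other exactly their discounted continuation value.
If the husband keeps x when proposing and the wife keeps y when proposing, then x = 600 − 0.57y and y = 600 − 0.84x.
Solving: x = 600(1 − 0.57) / (1 − 0.84·0.57) = 258 / 0.5212 ≈ 495.0115.
The wife gets 600 − 495.0115 ≈ 104.9885.

495.01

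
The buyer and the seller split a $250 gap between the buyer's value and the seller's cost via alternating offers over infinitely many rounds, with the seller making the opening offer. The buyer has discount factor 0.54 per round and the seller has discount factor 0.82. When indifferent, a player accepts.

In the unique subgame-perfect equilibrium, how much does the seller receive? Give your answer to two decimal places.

206.39

When the seller proposes, the buyer accepts any offer worth at least 0.54 times what the buyer would get by proposing next round; and vice versa.
This gives x = 250 − 0.54y and y = 250 − 0.82x, where x and y are each side's share when it proposes.
Hence (1 − 0.54·0.82)x = 250(1 − 0.54), i.e. 0.5572·x = 115.
x ≈ 206.3891; the buyer's share is 250 − x ≈ 43.6109.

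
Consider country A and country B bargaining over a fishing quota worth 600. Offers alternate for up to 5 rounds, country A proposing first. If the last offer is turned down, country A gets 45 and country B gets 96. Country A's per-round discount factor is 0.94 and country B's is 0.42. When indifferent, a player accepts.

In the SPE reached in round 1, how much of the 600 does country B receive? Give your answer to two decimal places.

By backward induction:
Round 5 (country A proposes): country B gets 96 if talks fail, so country A offers 96 and keeps 504.
Round 4 (country B proposes): country A can get 504 next round, worth 0.94 × 504 = 473.76 now. Country B offers 473.76 and keeps 600 − 473.76 = 126.24.
Round 3 (country A proposes): country B can get 126.24 next round, worth 0.42 × 126.24 = 53.0208 now, so country A offers 53.0208, keeping 546.9792.
Round 2 (country B proposes): country A can get 546.9792 next round, worth 0.94 × 546.9792 = 514.160448 now; country B offers that and keeps 85.839552.
Round 1 (country A proposes): country B can get 85.839552 next round, worth 0.42 × 85.839552 = 36.05261184 now. Country A offers 36.05261184 and keeps 600 − 36.05261184 = 563.94738816.

36.05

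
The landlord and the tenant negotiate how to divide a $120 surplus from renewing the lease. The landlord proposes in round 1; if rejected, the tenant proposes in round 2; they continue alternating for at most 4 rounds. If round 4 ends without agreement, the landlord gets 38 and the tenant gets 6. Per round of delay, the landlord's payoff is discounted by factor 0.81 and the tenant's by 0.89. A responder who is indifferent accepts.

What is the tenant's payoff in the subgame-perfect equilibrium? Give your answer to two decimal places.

72.90

Round 4 (the tenant proposes): the landlord gets 38 if talks fail, so the tenant offers 38 and keeps 82.
Round 3 (the landlord proposes): the tenant can get 82 next round, worth 0.89 × 82 = 72.98 now, so the landlord offers 72.98, keeping 47.02.
Round 2 (the tenant proposes): the landlord can get 47.02 next round, worth 0.81 × 47.02 = 38.0862 now; the tenant offers that and keeps 81.9138.
Round 1 (the landlord proposes): the tenant can get 81.9138 next round, worth 0.89 × 81.9138 = 72.903282 now. The landlord offers 72.903282 and keeps 120 − 72.903282 = 47.096718.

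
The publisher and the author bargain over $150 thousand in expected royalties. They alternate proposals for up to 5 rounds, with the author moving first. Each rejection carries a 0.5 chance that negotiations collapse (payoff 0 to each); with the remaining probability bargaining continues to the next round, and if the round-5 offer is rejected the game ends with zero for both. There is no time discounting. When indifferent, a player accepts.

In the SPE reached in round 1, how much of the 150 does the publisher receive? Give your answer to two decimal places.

46.88

Round 5 (the author proposes): the publisher will accept anything ≥ 0, so the author offers 0 and keeps 150.
Round 4 (the publisher proposes): rejecting gives the author an expected 0.5 × 150 = 75. The publisher offers 75 and keeps 150 − 75 = 75.
Round 3 (the author proposes): rejecting gives the publisher an expected 0.5 × 75 = 37.5; the author offers that and keeps 112.5.
Round 2 (the publisher proposes): rejecting gives the author an expected 0.5 × 112.5 = 56.25. The publisher offers 56.25 and keeps 150 − 56.25 = 93.75.
Round 1 (the author proposes): rejecting gives the publisher an expected 0.5 × 93.75 = 46.875, so the author offers 46.875, keeping 103.125.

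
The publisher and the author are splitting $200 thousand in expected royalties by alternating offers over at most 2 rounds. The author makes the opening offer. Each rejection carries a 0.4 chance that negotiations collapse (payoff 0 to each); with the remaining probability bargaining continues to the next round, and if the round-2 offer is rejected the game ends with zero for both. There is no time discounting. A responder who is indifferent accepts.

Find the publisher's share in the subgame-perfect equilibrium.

Round 2 (the publisher proposes): the author will accept anything ≥ 0, so the publisher offers 0 and keeps 200.
Round 1 (the author proposes): rejecting gives the publisher an expected 0.6 × 200 = 120; the author offers that and keeps 80.

120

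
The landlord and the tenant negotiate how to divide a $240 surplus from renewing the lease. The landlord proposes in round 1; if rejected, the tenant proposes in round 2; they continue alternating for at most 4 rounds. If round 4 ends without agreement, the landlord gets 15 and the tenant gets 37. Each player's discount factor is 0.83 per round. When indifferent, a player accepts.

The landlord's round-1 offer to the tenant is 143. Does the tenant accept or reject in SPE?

Reject

Work out the tenant's continuation value if the offer is rejected.
Round 4 (the tenant proposes): the landlord gets 15 if talks fail, so the tenant offers 15 and keeps 225.
Round 3 (the landlord proposes): the tenant can get 225 next round, worth 0.83 × 225 = 186.75 now. The landlord offers 186.75 and keeps 240 − 186.75 = 53.25.
Round 2 (the tenant proposes): the landlord can get 53.25 next round, worth 0.83 × 53.25 = 44.1975 now; the tenant offers that and keeps 195.8025.
So by rejecting in round 1, the tenant gets 195.8025 next round, worth 0.83 × 195.8025 = 162.516075 now.
Offer 143 < 162.516075, so the tenant rejects.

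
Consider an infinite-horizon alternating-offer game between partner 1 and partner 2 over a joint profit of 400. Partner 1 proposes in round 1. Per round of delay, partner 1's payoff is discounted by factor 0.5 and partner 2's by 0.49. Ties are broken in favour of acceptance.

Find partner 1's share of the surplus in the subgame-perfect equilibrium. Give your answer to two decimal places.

270.20

In a stationary SPE each proposer offers the other exactly their discounted continuation value.
If partner 1 keeps x when proposing and partner 2 keeps y when proposing, then x = 400 − 0.49y and y = 400 − 0.5x.
Solving: x = 400(1 − 0.49) / (1 − 0.5·0.49) = 204 / 0.755 ≈ 270.1987.
Partner 2 gets 400 − 270.1987 ≈ 129.8013.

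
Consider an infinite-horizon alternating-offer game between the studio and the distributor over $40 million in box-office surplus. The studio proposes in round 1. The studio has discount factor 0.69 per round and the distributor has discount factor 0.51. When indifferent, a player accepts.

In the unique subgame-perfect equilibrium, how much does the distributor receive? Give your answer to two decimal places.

9.76

In a stationary SPE each proposer offers the other exactly their discounted continuation value.
If the studio keeps x when proposing and the distributor keeps y when proposing, then x = 40 − 0.51y and y = 40 − 0.69x.
Solving: x = 40(1 − 0.51) / (1 − 0.69·0.51) = 19.6 / 0.6481 ≈ 30.2422.
The distributor gets 40 − 30.2422 ≈ 9.7578.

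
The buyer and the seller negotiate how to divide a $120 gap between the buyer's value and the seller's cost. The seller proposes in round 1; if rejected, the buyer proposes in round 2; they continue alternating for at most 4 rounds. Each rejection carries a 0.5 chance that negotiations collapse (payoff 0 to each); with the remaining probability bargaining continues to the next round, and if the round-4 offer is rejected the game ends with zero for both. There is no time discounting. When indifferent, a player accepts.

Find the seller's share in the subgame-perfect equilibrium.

75

Round 4 (the buyer proposes): rejection yields 0 for the seller; the buyer offers 0 and keeps 120.
Round 3 (the seller proposes): rejecting gives the buyer an expected 0.5 × 120 = 60, so the seller offers 60, keeping 60.
Round 2 (the buyer proposes): rejecting gives the seller an expected 0.5 × 60 = 30; the buyer offers that and keeps 90.
Round 1 (the seller proposes): rejecting gives the buyer an expected 0.5 × 90 = 45. The seller offers 45 and keeps 120 − 45 = 75.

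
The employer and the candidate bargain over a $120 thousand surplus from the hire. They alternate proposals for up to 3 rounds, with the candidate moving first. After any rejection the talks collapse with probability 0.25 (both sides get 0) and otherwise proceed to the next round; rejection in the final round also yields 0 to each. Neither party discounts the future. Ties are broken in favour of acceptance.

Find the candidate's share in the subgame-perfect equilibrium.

97.5

By backward induction:
Round 3 (the candidate proposes): the employer will accept anything ≥ 0, so the candidate offers 0 and keeps 120.
Round 2 (the employer proposes): rejecting gives the candidate an expected 0.75 × 120 = 90; the employer offers that and keeps 30.
Round 1 (the candidate proposes): rejecting gives the employer an expected 0.75 × 30 = 22.5. The candidate offers 22.5 and keeps 120 − 22.5 = 97.5.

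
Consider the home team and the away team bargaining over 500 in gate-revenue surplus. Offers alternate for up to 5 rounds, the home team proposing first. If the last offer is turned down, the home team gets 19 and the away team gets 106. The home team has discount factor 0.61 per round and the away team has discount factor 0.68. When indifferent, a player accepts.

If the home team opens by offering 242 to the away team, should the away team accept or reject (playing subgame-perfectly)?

Accept

Round 5 (the home team proposes): the away team gets 106 if talks fail, so the home team offers 106 and keeps 394.
Round 4 (the away team proposes): the home team can get 394 next round, worth 0.61 × 394 = 240.34 now, so the away team offers 240.34, keeping 259.66.
Round 3 (the home team proposes): the away team can get 259.66 next round, worth 0.68 × 259.66 = 176.5688 now; the home team offers that and keeps 323.4312.
Round 2 (the away team proposes): the home team can get 323.4312 next round, worth 0.61 × 323.4312 = 197.293032 now; the away team offers that and keeps 302.706968.
So by rejecting in round 1, the away team gets 302.706968 next round, worth 0.68 × 302.706968 = 205.84073824 now.
Offer 242 ≥ 205.84073824, so the away team accepts.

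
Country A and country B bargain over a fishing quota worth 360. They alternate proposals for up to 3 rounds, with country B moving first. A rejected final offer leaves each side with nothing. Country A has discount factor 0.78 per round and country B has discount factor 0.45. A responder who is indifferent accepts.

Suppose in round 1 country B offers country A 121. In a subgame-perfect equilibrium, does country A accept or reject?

Reject

Round 3 (country B proposes): country A will accept anything ≥ 0, so country B offers 0 and keeps 360.
Round 2 (country A proposes): country B can get 360 next round, worth 0.45 × 360 = 162 now; country A offers that and keeps 198.
So by rejecting in round 1, country A gets 198 next round, worth 0.78 × 198 = 154.44 now.
Offer 121 < 154.44, so country A rejects.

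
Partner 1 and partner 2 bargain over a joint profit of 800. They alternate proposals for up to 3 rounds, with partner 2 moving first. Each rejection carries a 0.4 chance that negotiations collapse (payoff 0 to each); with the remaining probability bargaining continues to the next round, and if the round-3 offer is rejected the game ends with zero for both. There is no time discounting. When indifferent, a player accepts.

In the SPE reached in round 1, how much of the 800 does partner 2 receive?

Round 3 (partner 2 proposes): partner 1 will accept anything ≥ 0, so partner 2 offers 0 and keeps 800.
Round 2 (partner 1 proposes): rejecting gives partner 2 an expected 0.6 × 800 = 480, so partner 1 offers 480, keeping 320.
Round 1 (partner 2 proposes): rejecting gives partner 1 an expected 0.6 × 320 = 192. Partner 2 offers 192 and keeps 800 − 192 = 608.

608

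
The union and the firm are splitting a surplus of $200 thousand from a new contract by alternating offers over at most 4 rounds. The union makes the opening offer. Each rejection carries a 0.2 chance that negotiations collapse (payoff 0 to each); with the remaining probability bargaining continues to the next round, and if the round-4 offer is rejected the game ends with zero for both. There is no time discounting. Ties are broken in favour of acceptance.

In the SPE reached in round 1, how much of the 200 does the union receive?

65.6

By backward induction:
Round 4 (the firm proposes): rejection yields 0 for the union; the firm offers 0 and keeps 200.
Round 3 (the union proposes): rejecting gives the firm an expected 0.8 × 200 = 160. The union offers 160 and keeps 200 − 160 = 40.
Round 2 (the firm proposes): rejecting gives the union an expected 0.8 × 40 = 32. The firm offers 32 and keeps 200 − 32 = 168.
Round 1 (the union proposes): rejecting gives the firm an expected 0.8 × 168 = 134.4. The union offers 134.4 and keeps 200 − 134.4 = 65.6.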